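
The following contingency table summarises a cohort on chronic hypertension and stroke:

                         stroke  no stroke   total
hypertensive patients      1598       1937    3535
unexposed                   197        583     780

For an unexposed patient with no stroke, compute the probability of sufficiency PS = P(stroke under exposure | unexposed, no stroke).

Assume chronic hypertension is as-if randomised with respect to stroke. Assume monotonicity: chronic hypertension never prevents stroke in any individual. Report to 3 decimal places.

PS ≈ 0.267

p₁ = P(outcome | exposed) = 1598/3535 = 0.45205
p₀ = P(outcome | unexposed) = 197/780 = 0.25256
Under exogeneity and monotonicity, PS = (p₁ − p₀)/(1 − p₀).
PS = (0.45205 − 0.25256) / 0.74744 ≈ 0.2669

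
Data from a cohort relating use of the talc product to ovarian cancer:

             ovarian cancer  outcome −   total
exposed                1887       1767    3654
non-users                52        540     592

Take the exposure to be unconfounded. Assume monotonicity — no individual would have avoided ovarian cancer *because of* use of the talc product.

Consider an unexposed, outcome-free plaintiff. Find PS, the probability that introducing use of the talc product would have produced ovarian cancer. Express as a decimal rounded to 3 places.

p₁ = P(outcome | exposed) = 1887/3654 = 0.51642
p₀ = P(outcome | unexposed) = 52/592 = 0.087838
Under exogeneity and monotonicity, PS = (p₁ − p₀)/(1 − p₀).
PS = (0.51642 − 0.087838) / 0.91216 ≈ 0.4699

PS ≈ 0.470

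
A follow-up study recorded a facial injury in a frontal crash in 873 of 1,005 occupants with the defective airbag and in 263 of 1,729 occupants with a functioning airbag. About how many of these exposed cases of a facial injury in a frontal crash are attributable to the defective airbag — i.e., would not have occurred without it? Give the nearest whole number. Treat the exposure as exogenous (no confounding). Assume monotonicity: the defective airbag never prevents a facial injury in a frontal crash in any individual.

about 720 cases

p₁ = P(outcome | exposed) = 873/1005 = 0.86866
p₀ = P(outcome | unexposed) = 263/1729 = 0.15211
PN = (p₁ − p₀)/p₁ = (0.86866 − 0.15211) / 0.86866 ≈ 0.82489.
Attributable cases ≈ PN × (exposed cases) = 0.82489 × 873 ≈ 720.13.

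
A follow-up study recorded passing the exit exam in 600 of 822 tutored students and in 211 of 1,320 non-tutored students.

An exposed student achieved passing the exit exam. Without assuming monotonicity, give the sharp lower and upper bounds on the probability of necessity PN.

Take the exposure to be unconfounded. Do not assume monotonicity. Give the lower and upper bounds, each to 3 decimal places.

0.781 ≤ PN ≤ 1.000

p₁ = P(outcome | exposed) = 600/822 = 0.72993
p₀ = P(outcome | unexposed) = 211/1320 = 0.15985
Under exogeneity alone the bounds on PN are max{0,(p₁−p₀)/p₁} ≤ PN ≤ min{1,(1−p₀)/p₁}.
  lower = (p₁ − p₀)/p₁ = 0.57008 / 0.72993 ≈ 0.7810
  upper = min{1, (1 − p₀)/p₁} = 0.84015 / 0.72993 ≈ 1.1510 → capped at 1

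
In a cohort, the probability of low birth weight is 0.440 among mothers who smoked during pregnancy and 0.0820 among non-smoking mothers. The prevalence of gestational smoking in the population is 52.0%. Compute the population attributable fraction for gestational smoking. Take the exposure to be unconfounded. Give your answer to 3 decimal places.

PAF ≈ 0.694

Let p₁ = 0.44, p₀ = 0.082.
Overall risk P(Y=1) = π·p₁ + (1−π)·p₀ = 0.52×0.44 + 0.48×0.082 = 0.26816.
Under exogeneity, PAF = [P(Y=1) − p₀] / P(Y=1).
PAF = (0.26816 − 0.082) / 0.26816 ≈ 0.6942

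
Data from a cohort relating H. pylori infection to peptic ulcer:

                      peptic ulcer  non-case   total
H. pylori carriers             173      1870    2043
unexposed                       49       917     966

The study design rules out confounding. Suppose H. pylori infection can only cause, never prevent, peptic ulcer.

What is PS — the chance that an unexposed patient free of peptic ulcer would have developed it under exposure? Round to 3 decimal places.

p₁ = P(outcome | exposed) = 173/2043 = 0.084679
p₀ = P(outcome | unexposed) = 49/966 = 0.050725
Under exogeneity and monotonicity, PS = (p₁ − p₀)/(1 − p₀).
PS = (0.084679 − 0.050725) / 0.94928 ≈ 0.0358

PS ≈ 0.036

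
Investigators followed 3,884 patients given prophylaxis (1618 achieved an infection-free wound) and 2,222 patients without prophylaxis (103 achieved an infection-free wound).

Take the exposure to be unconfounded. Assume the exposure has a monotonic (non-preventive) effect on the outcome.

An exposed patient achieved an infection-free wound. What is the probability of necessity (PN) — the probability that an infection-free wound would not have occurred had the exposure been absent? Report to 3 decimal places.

p₁ = P(outcome | exposed) = 1618/3884 = 0.41658
p₀ = P(outcome | unexposed) = 103/2222 = 0.046355
Under exogeneity and monotonicity, PN = (p₁ − p₀) / p₁.
PN = (0.41658 − 0.046355) / 0.41658 = 0.37023 / 0.41658 ≈ 0.8887

PN ≈ 0.889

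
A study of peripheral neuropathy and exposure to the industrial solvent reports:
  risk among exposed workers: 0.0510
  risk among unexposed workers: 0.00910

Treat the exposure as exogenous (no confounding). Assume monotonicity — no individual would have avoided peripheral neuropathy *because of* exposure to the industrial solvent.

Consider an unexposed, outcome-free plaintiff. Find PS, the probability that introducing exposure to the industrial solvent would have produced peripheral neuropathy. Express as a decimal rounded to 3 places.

Let p₁ = 0.051, p₀ = 0.0091.
Under exogeneity and monotonicity, PS = (p₁ − p₀) / (1 − p₀).
PS = (0.051 − 0.0091) / (1 − 0.0091) = 0.0419 / 0.9909 ≈ 0.0423

PS ≈ 0.042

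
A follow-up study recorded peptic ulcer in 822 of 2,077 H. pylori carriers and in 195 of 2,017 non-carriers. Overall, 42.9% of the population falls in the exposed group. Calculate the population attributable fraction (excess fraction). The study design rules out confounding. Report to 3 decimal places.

PAF ≈ 0.570

p₁ = P(outcome | exposed) = 822/2077 = 0.39576
p₀ = P(outcome | unexposed) = 195/2017 = 0.096678
Overall risk P(Y=1) = π·p₁ + (1−π)·p₀ = 0.429×0.39576 + 0.571×0.096678 = 0.22499.
Under exogeneity, PAF = [P(Y=1) − p₀] / P(Y=1).
PAF = (0.22499 − 0.096678) / 0.22499 ≈ 0.5703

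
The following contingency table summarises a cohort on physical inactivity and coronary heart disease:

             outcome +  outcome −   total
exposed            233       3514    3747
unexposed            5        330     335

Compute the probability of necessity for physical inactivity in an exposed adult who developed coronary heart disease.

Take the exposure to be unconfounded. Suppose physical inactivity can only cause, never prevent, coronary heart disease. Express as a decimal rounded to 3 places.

p₁ = P(outcome | exposed) = 233/3747 = 0.062183
p₀ = P(outcome | unexposed) = 5/335 = 0.014925
Under exogeneity and monotonicity, PN = (p₁ − p₀) / p₁.
PN = (0.062183 − 0.014925) / 0.062183 = 0.047258 / 0.062183 ≈ 0.7600

PN ≈ 0.760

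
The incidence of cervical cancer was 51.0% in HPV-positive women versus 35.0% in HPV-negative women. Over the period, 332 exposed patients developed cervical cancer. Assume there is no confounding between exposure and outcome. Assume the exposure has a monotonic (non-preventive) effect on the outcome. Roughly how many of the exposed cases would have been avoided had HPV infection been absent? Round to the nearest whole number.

p₁ = 0.51, p₀ = 0.35.
PN = (p₁ − p₀)/p₁ = (0.51 − 0.35) / 0.51 ≈ 0.31373.
Attributable cases ≈ PN × (exposed cases) = 0.31373 × 332 ≈ 104.16.

about 104 cases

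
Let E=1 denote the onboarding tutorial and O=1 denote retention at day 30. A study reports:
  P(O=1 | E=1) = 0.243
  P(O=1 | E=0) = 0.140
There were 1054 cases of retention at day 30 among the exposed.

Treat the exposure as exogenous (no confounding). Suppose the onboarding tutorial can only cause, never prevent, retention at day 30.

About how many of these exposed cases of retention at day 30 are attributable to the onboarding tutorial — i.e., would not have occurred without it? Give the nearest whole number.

Let p₁ = 0.243, p₀ = 0.14.
PN = (p₁ − p₀)/p₁ = (0.243 − 0.14) / 0.243 ≈ 0.42387.
Attributable cases ≈ PN × (exposed cases) = 0.42387 × 1054 ≈ 446.76.

about 447 cases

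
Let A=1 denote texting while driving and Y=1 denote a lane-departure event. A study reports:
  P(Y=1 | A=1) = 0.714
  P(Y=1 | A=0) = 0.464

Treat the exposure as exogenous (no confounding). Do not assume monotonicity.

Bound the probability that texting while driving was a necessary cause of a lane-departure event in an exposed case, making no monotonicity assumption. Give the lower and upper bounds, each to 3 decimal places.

0.350 ≤ PN ≤ 0.751

Let p₁ = 0.714, p₀ = 0.464.
Under exogeneity alone the bounds on PN are max{0,(p₁−p₀)/p₁} ≤ PN ≤ min{1,(1−p₀)/p₁}.
  lower = (p₁ − p₀)/p₁ = 0.25 / 0.714 ≈ 0.3501
  upper = min{1, (1 − p₀)/p₁} = 0.536 / 0.714 ≈ 0.7507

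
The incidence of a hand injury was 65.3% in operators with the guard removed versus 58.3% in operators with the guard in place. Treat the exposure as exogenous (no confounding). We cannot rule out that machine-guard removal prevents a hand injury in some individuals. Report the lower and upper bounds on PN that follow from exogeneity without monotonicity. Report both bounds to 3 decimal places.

p₁ = 0.653, p₀ = 0.583.
Under exogeneity alone the bounds on PN are max{0,(p₁−p₀)/p₁} ≤ PN ≤ min{1,(1−p₀)/p₁}.
  lower = (p₁ − p₀)/p₁ = 0.07 / 0.653 ≈ 0.1072
  upper = min{1, (1 − p₀)/p₁} = 0.417 / 0.653 ≈ 0.6386

0.107 ≤ PN ≤ 0.639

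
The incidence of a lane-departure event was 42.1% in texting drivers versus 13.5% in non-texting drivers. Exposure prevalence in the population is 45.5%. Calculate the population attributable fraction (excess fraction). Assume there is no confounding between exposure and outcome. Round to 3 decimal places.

p₁ = 0.421, p₀ = 0.135.
Overall risk P(Y=1) = π·p₁ + (1−π)·p₀ = 0.455×0.421 + 0.545×0.135 = 0.26513.
Under exogeneity, PAF = [P(Y=1) − p₀] / P(Y=1).
PAF = (0.26513 − 0.135) / 0.26513 ≈ 0.4908

PAF ≈ 0.491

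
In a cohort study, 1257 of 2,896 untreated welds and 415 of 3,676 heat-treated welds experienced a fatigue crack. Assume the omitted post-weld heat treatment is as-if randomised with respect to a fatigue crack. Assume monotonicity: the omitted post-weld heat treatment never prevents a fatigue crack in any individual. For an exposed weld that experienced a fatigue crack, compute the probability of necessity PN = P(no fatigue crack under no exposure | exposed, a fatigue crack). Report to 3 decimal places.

PN ≈ 0.740

p₁ = P(outcome | exposed) = 1257/2896 = 0.43405
p₀ = P(outcome | unexposed) = 415/3676 = 0.11289
Under exogeneity and monotonicity, PN = (p₁ − p₀) / p₁.
PN = (0.43405 − 0.11289) / 0.43405 = 0.32115 / 0.43405 ≈ 0.7399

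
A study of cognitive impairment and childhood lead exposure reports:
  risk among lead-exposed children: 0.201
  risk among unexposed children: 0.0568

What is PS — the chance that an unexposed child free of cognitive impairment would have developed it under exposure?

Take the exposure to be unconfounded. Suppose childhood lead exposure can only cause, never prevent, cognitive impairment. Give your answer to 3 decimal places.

PS ≈ 0.153

Let p₁ = 0.201, p₀ = 0.0568.
Under exogeneity and monotonicity, PS = (p₁ − p₀) / (1 − p₀).
PS = (0.201 − 0.0568) / (1 − 0.0568) = 0.1442 / 0.9432 ≈ 0.1529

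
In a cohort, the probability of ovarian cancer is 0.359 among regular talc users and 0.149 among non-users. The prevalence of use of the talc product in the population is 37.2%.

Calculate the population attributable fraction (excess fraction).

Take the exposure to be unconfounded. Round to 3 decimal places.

Let p₁ = 0.359, p₀ = 0.149.
Overall risk P(Y=1) = π·p₁ + (1−π)·p₀ = 0.372×0.359 + 0.628×0.149 = 0.22712.
Under exogeneity, PAF = [P(Y=1) − p₀] / P(Y=1).
PAF = (0.22712 − 0.149) / 0.22712 ≈ 0.3440

PAF ≈ 0.344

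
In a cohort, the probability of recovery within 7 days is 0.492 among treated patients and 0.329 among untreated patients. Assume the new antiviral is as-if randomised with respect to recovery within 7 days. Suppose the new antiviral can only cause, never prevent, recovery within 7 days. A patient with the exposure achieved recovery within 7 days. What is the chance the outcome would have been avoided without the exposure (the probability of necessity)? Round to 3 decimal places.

PN ≈ 0.331

Let p₁ = 0.492, p₀ = 0.329.
Under exogeneity and monotonicity, PN = (p₁ − p₀) / p₁.
PN = (0.492 − 0.329) / 0.492 = 0.163 / 0.492 ≈ 0.3313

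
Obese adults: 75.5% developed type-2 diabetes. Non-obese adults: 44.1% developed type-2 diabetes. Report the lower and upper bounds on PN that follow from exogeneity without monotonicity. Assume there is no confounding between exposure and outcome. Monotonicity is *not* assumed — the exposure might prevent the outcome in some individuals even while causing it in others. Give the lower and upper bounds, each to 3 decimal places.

0.416 ≤ PN ≤ 0.740

p₁ = 0.755, p₀ = 0.441.
Under exogeneity alone the bounds on PN are max{0,(p₁−p₀)/p₁} ≤ PN ≤ min{1,(1−p₀)/p₁}.
  lower = (p₁ − p₀)/p₁ = 0.314 / 0.755 ≈ 0.4159
  upper = min{1, (1 − p₀)/p₁} = 0.559 / 0.755 ≈ 0.7404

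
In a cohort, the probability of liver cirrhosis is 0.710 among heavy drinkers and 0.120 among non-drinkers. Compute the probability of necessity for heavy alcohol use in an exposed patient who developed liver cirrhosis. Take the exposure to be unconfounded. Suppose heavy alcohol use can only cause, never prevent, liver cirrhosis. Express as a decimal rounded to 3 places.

PN ≈ 0.831

Let p₁ = 0.71, p₀ = 0.12.
Under exogeneity and monotonicity, PN = (p₁ − p₀) / p₁.
PN = (0.71 − 0.12) / 0.71 = 0.59 / 0.71 ≈ 0.8310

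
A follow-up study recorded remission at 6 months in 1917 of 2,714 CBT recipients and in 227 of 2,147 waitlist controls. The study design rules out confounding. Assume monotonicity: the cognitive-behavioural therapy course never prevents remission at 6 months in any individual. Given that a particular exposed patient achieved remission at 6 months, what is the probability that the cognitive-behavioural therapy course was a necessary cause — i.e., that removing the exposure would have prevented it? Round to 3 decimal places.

p₁ = P(outcome | exposed) = 1917/2714 = 0.70634
p₀ = P(outcome | unexposed) = 227/2147 = 0.10573
Under exogeneity and monotonicity, PN = (p₁ − p₀) / p₁.
PN = (0.70634 − 0.10573) / 0.70634 = 0.60061 / 0.70634 ≈ 0.8503

PN ≈ 0.850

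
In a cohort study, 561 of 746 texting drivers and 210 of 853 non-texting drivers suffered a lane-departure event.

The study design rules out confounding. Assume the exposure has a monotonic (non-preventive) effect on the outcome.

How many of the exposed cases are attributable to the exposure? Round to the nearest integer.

p₁ = P(outcome | exposed) = 561/746 = 0.75201
p₀ = P(outcome | unexposed) = 210/853 = 0.24619
PN = (p₁ − p₀)/p₁ = (0.75201 − 0.24619) / 0.75201 ≈ 0.67262.
Attributable cases ≈ PN × (exposed cases) = 0.67262 × 561 ≈ 377.34.

about 377 cases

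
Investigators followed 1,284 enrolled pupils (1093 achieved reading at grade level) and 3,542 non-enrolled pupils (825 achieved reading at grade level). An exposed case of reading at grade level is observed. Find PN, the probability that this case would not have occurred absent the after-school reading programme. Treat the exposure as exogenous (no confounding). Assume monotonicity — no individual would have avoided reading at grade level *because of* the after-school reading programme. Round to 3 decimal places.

PN ≈ 0.726

p₁ = P(outcome | exposed) = 1093/1284 = 0.85125
p₀ = P(outcome | unexposed) = 825/3542 = 0.23292
Under exogeneity and monotonicity, PN = (p₁ − p₀) / p₁.
PN = (0.85125 − 0.23292) / 0.85125 = 0.61833 / 0.85125 ≈ 0.7264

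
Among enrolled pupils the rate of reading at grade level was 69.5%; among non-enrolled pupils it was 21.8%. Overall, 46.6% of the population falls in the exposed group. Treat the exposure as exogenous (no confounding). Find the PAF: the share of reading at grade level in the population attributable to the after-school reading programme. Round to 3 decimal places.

p₁ = 0.695, p₀ = 0.218.
Overall risk P(Y=1) = π·p₁ + (1−π)·p₀ = 0.466×0.695 + 0.534×0.218 = 0.44028.
Under exogeneity, PAF = [P(Y=1) − p₀] / P(Y=1).
PAF = (0.44028 − 0.218) / 0.44028 ≈ 0.5049

PAF ≈ 0.505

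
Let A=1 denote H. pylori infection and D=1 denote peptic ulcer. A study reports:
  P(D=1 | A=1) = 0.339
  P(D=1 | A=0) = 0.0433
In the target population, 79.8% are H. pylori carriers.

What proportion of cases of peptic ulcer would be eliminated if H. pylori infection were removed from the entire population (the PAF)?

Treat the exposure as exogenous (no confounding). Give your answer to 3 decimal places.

PAF ≈ 0.845

Let p₁ = 0.339, p₀ = 0.0433.
Overall risk P(Y=1) = π·p₁ + (1−π)·p₀ = 0.798×0.339 + 0.202×0.0433 = 0.27927.
Under exogeneity, PAF = [P(Y=1) − p₀] / P(Y=1).
PAF = (0.27927 − 0.0433) / 0.27927 ≈ 0.8450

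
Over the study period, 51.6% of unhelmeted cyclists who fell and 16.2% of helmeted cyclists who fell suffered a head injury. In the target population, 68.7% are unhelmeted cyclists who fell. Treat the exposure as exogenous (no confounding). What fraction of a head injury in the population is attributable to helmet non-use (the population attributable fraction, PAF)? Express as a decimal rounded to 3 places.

PAF ≈ 0.600

p₁ = 0.516, p₀ = 0.162.
Overall risk P(Y=1) = π·p₁ + (1−π)·p₀ = 0.687×0.516 + 0.313×0.162 = 0.4052.
Under exogeneity, PAF = [P(Y=1) − p₀] / P(Y=1).
PAF = (0.4052 − 0.162) / 0.4052 ≈ 0.6002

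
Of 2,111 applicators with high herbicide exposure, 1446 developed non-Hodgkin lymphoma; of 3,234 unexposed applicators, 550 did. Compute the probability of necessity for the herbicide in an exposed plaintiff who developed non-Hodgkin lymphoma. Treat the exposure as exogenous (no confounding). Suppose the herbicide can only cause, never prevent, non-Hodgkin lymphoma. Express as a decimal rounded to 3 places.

PN ≈ 0.752

p₁ = P(outcome | exposed) = 1446/2111 = 0.68498
p₀ = P(outcome | unexposed) = 550/3234 = 0.17007
Under exogeneity and monotonicity, PN = (p₁ − p₀) / p₁.
PN = (0.68498 − 0.17007) / 0.68498 = 0.51492 / 0.68498 ≈ 0.7517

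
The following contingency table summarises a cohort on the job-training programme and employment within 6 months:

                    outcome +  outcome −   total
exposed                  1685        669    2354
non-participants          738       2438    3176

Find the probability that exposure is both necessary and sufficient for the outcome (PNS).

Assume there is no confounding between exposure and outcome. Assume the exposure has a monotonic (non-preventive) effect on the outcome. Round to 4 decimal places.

p₁ = P(outcome | exposed) = 1685/2354 = 0.7158
p₀ = P(outcome | unexposed) = 738/3176 = 0.23237
Under exogeneity and monotonicity, PNS = p₁ − p₀.
PNS = 0.7158 − 0.23237 = 0.48344

PNS ≈ 0.4834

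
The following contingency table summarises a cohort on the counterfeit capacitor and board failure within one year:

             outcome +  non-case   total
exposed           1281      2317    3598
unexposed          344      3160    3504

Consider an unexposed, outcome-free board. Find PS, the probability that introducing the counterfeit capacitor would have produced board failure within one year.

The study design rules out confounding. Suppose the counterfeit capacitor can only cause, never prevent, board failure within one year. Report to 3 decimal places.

p₁ = P(outcome | exposed) = 1281/3598 = 0.35603
p₀ = P(outcome | unexposed) = 344/3504 = 0.098174
Under exogeneity and monotonicity, PS = (p₁ − p₀) / (1 − p₀).
PS = (0.35603 − 0.098174) / (1 − 0.098174) = 0.25786 / 0.90183 ≈ 0.2859

PS ≈ 0.286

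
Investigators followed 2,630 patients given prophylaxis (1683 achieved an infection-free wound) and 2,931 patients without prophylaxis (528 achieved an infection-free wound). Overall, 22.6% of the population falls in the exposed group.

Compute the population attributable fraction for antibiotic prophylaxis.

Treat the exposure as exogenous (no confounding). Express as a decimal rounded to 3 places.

p₁ = P(outcome | exposed) = 1683/2630 = 0.63992
p₀ = P(outcome | unexposed) = 528/2931 = 0.18014
Overall risk P(Y=1) = π·p₁ + (1−π)·p₀ = 0.226×0.63992 + 0.774×0.18014 = 0.28405.
Under exogeneity, PAF = [P(Y=1) − p₀] / P(Y=1).
PAF = (0.28405 − 0.18014) / 0.28405 ≈ 0.3658

PAF ≈ 0.366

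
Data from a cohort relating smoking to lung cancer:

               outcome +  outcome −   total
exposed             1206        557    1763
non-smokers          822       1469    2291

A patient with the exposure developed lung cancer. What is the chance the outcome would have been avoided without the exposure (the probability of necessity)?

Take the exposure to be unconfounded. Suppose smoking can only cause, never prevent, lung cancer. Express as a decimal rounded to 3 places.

PN ≈ 0.475

p₁ = P(outcome | exposed) = 1206/1763 = 0.68406
p₀ = P(outcome | unexposed) = 822/2291 = 0.3588
Under exogeneity and monotonicity, PN = (p₁ − p₀) / p₁.
PN = (0.68406 − 0.3588) / 0.68406 = 0.32527 / 0.68406 ≈ 0.4755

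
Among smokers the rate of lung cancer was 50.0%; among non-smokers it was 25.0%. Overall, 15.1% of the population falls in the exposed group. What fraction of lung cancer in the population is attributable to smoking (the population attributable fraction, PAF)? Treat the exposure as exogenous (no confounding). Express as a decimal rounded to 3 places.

PAF ≈ 0.131

p₁ = 0.5, p₀ = 0.25.
Overall risk P(Y=1) = π·p₁ + (1−π)·p₀ = 0.151×0.5 + 0.849×0.25 = 0.28775.
Under exogeneity, PAF = [P(Y=1) − p₀] / P(Y=1).
PAF = (0.28775 − 0.25) / 0.28775 ≈ 0.1312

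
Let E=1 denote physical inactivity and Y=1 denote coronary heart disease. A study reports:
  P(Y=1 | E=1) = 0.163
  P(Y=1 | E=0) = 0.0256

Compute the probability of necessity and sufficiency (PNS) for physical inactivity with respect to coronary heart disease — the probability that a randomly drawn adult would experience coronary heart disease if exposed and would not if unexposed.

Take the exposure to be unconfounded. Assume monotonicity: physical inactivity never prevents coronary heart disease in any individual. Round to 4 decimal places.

Let p₁ = 0.163, p₀ = 0.0256.
Under exogeneity and monotonicity, PNS = p₁ − p₀.
PNS = 0.163 − 0.0256 = 0.1374

PNS ≈ 0.1374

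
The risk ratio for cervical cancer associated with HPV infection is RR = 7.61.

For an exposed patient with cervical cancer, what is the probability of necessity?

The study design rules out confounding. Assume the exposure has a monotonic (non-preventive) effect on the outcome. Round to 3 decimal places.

Under exogeneity and monotonicity, PN = (RR − 1) / RR = 1 − 1/RR.
PN = (7.61 − 1) / 7.61 = 6.61 / 7.61 ≈ 0.8686

PN ≈ 0.869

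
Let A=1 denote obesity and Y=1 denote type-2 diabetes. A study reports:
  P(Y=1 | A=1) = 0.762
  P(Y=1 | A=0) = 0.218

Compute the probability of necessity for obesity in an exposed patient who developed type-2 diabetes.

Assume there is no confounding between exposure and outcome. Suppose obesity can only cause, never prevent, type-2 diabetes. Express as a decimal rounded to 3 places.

PN ≈ 0.714

Let p₁ = 0.762, p₀ = 0.218.
Under exogeneity and monotonicity, PN = (p₁ − p₀) / p₁.
PN = (0.762 − 0.218) / 0.762 = 0.544 / 0.762 ≈ 0.7139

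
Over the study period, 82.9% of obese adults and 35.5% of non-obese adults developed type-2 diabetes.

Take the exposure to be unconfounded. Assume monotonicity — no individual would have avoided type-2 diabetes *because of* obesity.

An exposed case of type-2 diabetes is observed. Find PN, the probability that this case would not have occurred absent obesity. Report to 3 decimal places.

PN ≈ 0.572

p₁ = 0.829, p₀ = 0.355.
Under exogeneity and monotonicity, PN = (p₁ − p₀) / p₁.
PN = (0.829 − 0.355) / 0.829 = 0.474 / 0.829 ≈ 0.5718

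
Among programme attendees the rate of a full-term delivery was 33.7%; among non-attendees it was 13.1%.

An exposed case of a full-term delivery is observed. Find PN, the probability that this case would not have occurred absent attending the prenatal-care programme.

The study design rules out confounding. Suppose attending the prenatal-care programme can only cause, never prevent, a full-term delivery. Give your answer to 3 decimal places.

p₁ = 0.337, p₀ = 0.131.
Under exogeneity and monotonicity, PN = (p₁ − p₀) / p₁.
PN = (0.337 − 0.131) / 0.337 = 0.206 / 0.337 ≈ 0.6113

PN ≈ 0.611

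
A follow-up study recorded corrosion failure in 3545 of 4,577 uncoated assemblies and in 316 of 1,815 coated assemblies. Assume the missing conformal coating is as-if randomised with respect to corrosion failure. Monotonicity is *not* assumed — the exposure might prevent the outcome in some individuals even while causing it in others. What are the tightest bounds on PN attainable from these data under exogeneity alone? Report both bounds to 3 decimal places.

p₁ = P(outcome | exposed) = 3545/4577 = 0.77452
p₀ = P(outcome | unexposed) = 316/1815 = 0.1741
Under exogeneity alone the bounds on PN are max{0,(p₁−p₀)/p₁} ≤ PN ≤ min{1,(1−p₀)/p₁}.
  lower = (p₁ − p₀)/p₁ = 0.60042 / 0.77452 ≈ 0.7752
  upper = min{1, (1 − p₀)/p₁} = 0.8259 / 0.77452 ≈ 1.0663 → capped at 1

0.775 ≤ PN ≤ 1.000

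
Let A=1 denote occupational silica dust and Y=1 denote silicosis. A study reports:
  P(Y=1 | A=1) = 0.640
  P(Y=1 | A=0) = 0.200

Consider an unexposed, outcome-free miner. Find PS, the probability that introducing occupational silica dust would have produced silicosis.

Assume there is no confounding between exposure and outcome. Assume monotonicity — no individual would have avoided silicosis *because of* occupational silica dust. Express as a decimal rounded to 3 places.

PS ≈ 0.550

Let p₁ = 0.64, p₀ = 0.2.
Under exogeneity and monotonicity, PS = (p₁ − p₀) / (1 − p₀).
PS = (0.64 − 0.2) / (1 − 0.2) = 0.44 / 0.8 ≈ 0.5500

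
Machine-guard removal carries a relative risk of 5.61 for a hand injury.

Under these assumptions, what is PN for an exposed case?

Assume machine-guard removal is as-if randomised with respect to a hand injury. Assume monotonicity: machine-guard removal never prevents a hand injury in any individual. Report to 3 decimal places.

Under exogeneity and monotonicity, PN = (RR − 1) / RR = 1 − 1/RR.
PN = (5.61 − 1) / 5.61 = 4.61 / 5.61 ≈ 0.8217

PN ≈ 0.822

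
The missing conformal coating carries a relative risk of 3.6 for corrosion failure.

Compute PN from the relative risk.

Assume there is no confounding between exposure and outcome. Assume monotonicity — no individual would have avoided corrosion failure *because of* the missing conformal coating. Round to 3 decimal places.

PN ≈ 0.722

Under exogeneity and monotonicity, PN = (RR − 1) / RR = 1 − 1/RR.
PN = (3.6 − 1) / 3.6 = 2.6 / 3.6 ≈ 0.7222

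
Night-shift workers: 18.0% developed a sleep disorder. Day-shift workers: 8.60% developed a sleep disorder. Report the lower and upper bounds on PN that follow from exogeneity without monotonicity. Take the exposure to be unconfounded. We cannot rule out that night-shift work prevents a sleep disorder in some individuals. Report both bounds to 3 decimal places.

0.522 ≤ PN ≤ 1.000

p₁ = 0.18, p₀ = 0.086.
Under exogeneity alone the bounds on PN are max{0,(p₁−p₀)/p₁} ≤ PN ≤ min{1,(1−p₀)/p₁}.
  lower = (p₁ − p₀)/p₁ = 0.094 / 0.18 ≈ 0.5222
  upper = min{1, (1 − p₀)/p₁} = 0.914 / 0.18 ≈ 5.0778 → capped at 1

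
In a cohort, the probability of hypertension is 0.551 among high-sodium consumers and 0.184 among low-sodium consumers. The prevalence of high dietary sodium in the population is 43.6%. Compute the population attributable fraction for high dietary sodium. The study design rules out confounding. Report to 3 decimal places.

Let p₁ = 0.551, p₀ = 0.184.
Overall risk P(Y=1) = π·p₁ + (1−π)·p₀ = 0.436×0.551 + 0.564×0.184 = 0.34401.
Under exogeneity, PAF = [P(Y=1) − p₀] / P(Y=1).
PAF = (0.34401 − 0.184) / 0.34401 ≈ 0.4651

PAF ≈ 0.465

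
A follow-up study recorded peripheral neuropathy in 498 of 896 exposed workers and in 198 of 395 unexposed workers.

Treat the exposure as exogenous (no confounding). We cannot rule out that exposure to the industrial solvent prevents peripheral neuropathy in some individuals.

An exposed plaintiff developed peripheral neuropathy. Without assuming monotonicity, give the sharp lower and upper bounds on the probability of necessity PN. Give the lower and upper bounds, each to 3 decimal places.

p₁ = P(outcome | exposed) = 498/896 = 0.5558
p₀ = P(outcome | unexposed) = 198/395 = 0.50127
Under exogeneity alone the bounds on PN are max{0,(p₁−p₀)/p₁} ≤ PN ≤ min{1,(1−p₀)/p₁}.
  lower = (p₁ − p₀)/p₁ = 0.054538 / 0.5558 ≈ 0.0981
  upper = min{1, (1 − p₀)/p₁} = 0.49873 / 0.5558 ≈ 0.8973

0.098 ≤ PN ≤ 0.897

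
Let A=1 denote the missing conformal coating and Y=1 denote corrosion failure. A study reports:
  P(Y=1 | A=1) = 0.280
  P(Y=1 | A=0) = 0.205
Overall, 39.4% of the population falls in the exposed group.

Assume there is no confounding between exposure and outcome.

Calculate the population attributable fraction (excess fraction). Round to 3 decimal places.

PAF ≈ 0.126

Let p₁ = 0.28, p₀ = 0.205.
Overall risk P(Y=1) = π·p₁ + (1−π)·p₀ = 0.394×0.28 + 0.606×0.205 = 0.23455.
Under exogeneity, PAF = [P(Y=1) − p₀] / P(Y=1).
PAF = (0.23455 − 0.205) / 0.23455 ≈ 0.1260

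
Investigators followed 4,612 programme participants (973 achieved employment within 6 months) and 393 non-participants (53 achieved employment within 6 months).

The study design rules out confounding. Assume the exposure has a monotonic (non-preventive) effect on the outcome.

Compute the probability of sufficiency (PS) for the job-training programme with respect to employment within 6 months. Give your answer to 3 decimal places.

p₁ = P(outcome | exposed) = 973/4612 = 0.21097
p₀ = P(outcome | unexposed) = 53/393 = 0.13486
Under exogeneity and monotonicity, PS = (p₁ − p₀) / (1 − p₀).
PS = (0.21097 − 0.13486) / (1 − 0.13486) = 0.076111 / 0.86514 ≈ 0.0880

PS ≈ 0.088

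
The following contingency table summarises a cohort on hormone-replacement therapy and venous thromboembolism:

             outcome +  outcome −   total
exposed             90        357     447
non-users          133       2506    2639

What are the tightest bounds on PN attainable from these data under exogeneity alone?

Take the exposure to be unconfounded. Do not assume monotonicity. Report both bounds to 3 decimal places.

0.750 ≤ PN ≤ 1.000

p₁ = P(outcome | exposed) = 90/447 = 0.20134
p₀ = P(outcome | unexposed) = 133/2639 = 0.050398
Under exogeneity alone the bounds on PN are max{0,(p₁−p₀)/p₁} ≤ PN ≤ min{1,(1−p₀)/p₁}.
  lower = (p₁ − p₀)/p₁ = 0.15094 / 0.20134 ≈ 0.7497
  upper = min{1, (1 − p₀)/p₁} = 0.9496 / 0.20134 ≈ 4.7164 → capped at 1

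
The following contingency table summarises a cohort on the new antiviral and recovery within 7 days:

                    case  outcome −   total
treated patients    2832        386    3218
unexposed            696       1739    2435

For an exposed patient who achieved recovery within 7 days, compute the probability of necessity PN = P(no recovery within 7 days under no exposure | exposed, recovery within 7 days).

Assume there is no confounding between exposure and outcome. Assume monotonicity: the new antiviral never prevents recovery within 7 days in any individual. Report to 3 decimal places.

PN ≈ 0.675

p₁ = P(outcome | exposed) = 2832/3218 = 0.88005
p₀ = P(outcome | unexposed) = 696/2435 = 0.28583
Under exogeneity and monotonicity, PN = (p₁ − p₀) / p₁.
PN = (0.88005 − 0.28583) / 0.88005 = 0.59422 / 0.88005 ≈ 0.6752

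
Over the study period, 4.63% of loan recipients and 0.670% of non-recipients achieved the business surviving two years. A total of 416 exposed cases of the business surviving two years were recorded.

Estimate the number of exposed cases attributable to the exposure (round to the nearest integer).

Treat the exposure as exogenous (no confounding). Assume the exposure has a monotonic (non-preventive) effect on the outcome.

p₁ = 0.0463, p₀ = 0.0067.
PN = (p₁ − p₀)/p₁ = (0.0463 − 0.0067) / 0.0463 ≈ 0.85529.
Attributable cases ≈ PN × (exposed cases) = 0.85529 × 416 ≈ 355.80.

about 356 cases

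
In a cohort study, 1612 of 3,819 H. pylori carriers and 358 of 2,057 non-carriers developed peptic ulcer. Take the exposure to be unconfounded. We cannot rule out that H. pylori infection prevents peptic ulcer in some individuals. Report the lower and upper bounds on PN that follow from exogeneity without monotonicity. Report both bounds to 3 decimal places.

0.588 ≤ PN ≤ 1.000

p₁ = P(outcome | exposed) = 1612/3819 = 0.4221
p₀ = P(outcome | unexposed) = 358/2057 = 0.17404
Under exogeneity alone the bounds on PN are max{0,(p₁−p₀)/p₁} ≤ PN ≤ min{1,(1−p₀)/p₁}.
  lower = (p₁ − p₀)/p₁ = 0.24806 / 0.4221 ≈ 0.5877
  upper = min{1, (1 − p₀)/p₁} = 0.82596 / 0.4221 ≈ 1.9568 → capped at 1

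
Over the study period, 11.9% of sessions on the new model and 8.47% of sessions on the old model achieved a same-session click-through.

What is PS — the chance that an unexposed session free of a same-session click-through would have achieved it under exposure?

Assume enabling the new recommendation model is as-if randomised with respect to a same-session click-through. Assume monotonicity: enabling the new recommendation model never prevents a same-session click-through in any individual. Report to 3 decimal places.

PS ≈ 0.037

p₁ = 0.119, p₀ = 0.0847.
Under exogeneity and monotonicity, PS = (p₁ − p₀) / (1 − p₀).
PS = (0.119 − 0.0847) / (1 − 0.0847) = 0.0343 / 0.9153 ≈ 0.0375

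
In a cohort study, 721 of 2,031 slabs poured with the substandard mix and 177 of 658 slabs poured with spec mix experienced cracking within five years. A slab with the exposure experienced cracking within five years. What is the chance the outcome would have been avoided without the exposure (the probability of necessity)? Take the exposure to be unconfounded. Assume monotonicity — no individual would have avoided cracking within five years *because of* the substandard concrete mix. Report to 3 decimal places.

PN ≈ 0.242

p₁ = P(outcome | exposed) = 721/2031 = 0.355
p₀ = P(outcome | unexposed) = 177/658 = 0.269
Under exogeneity and monotonicity, PN = (p₁ − p₀) / p₁.
PN = (0.355 − 0.269) / 0.355 = 0.086001 / 0.355 ≈ 0.2423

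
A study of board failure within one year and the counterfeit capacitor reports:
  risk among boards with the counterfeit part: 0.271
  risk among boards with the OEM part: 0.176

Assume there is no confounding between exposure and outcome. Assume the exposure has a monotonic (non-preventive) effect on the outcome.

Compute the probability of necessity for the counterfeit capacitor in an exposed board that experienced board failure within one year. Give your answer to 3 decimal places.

PN ≈ 0.351

Let p₁ = 0.271, p₀ = 0.176.
Under exogeneity and monotonicity, PN = (p₁ − p₀) / p₁.
PN = (0.271 − 0.176) / 0.271 = 0.095 / 0.271 ≈ 0.3506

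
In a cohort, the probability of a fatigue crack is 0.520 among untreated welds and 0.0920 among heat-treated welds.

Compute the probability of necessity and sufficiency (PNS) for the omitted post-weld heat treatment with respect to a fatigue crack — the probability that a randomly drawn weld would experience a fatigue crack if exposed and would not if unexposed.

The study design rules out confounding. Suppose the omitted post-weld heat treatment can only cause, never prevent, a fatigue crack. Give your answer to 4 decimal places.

PNS ≈ 0.4280

Let p₁ = 0.52, p₀ = 0.092.
Under exogeneity and monotonicity, PNS = p₁ − p₀.
PNS = 0.52 − 0.092 = 0.428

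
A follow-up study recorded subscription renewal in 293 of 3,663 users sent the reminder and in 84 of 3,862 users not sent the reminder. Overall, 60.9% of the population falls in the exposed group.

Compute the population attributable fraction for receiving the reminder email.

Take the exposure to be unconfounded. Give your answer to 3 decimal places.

p₁ = P(outcome | exposed) = 293/3663 = 0.079989
p₀ = P(outcome | unexposed) = 84/3862 = 0.02175
Overall risk P(Y=1) = π·p₁ + (1−π)·p₀ = 0.609×0.079989 + 0.391×0.02175 = 0.057218.
Under exogeneity, PAF = [P(Y=1) − p₀] / P(Y=1).
PAF = (0.057218 − 0.02175) / 0.057218 ≈ 0.6199

PAF ≈ 0.620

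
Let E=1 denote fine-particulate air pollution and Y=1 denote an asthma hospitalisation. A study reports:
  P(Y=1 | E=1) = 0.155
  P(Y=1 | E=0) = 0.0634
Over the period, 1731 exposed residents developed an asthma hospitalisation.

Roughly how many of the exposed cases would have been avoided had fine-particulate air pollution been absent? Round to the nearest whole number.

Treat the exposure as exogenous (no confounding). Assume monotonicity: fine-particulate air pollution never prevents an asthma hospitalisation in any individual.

Let p₁ = 0.155, p₀ = 0.0634.
PN = (p₁ − p₀)/p₁ = (0.155 − 0.0634) / 0.155 ≈ 0.59097.
Attributable cases ≈ PN × (exposed cases) = 0.59097 × 1731 ≈ 1022.97.

about 1023 cases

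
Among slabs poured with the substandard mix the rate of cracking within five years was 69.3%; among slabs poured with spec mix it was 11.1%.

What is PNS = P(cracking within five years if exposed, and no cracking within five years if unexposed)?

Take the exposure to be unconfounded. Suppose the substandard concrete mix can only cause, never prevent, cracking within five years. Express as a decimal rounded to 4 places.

p₁ = 0.693, p₀ = 0.111.
Under exogeneity and monotonicity, PNS = p₁ − p₀.
PNS = 0.693 − 0.111 = 0.582

PNS ≈ 0.5820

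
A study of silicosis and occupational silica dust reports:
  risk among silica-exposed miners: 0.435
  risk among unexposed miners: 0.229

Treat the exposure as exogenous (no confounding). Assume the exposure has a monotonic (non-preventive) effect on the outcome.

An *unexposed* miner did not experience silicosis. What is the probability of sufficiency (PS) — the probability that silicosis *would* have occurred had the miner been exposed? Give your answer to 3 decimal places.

PS ≈ 0.267

Let p₁ = 0.435, p₀ = 0.229.
Under exogeneity and monotonicity, PS = (p₁ − p₀) / (1 − p₀).
PS = (0.435 − 0.229) / (1 − 0.229) = 0.206 / 0.771 ≈ 0.2672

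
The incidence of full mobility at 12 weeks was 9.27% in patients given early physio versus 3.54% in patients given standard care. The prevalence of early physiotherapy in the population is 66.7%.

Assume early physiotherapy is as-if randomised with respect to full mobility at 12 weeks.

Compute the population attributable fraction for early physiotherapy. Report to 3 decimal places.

PAF ≈ 0.519

p₁ = 0.0927, p₀ = 0.0354.
Overall risk P(Y=1) = π·p₁ + (1−π)·p₀ = 0.667×0.0927 + 0.333×0.0354 = 0.073619.
Under exogeneity, PAF = [P(Y=1) − p₀] / P(Y=1).
PAF = (0.073619 − 0.0354) / 0.073619 ≈ 0.5191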